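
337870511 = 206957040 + 130913471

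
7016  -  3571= 3445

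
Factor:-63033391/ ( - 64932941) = 31^( - 1)*127^( - 1)*2309^1*16493^( - 1)*27299^1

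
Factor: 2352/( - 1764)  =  -2^2 * 3^( - 1) = -4/3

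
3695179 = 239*15461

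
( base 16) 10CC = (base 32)46c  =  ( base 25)6m0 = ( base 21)9FG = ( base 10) 4300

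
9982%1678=1592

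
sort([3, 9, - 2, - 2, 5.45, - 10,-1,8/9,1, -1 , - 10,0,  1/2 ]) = [ - 10 , - 10, - 2, - 2, - 1, - 1, 0,1/2,8/9, 1,3,5.45,  9] 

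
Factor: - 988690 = -2^1 * 5^1*98869^1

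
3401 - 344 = 3057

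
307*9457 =2903299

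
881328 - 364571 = 516757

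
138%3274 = 138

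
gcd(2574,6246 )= 18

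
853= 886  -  33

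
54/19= 54/19 = 2.84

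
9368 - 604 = 8764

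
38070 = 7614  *5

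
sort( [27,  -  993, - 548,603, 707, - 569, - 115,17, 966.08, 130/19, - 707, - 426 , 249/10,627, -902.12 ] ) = [ - 993,-902.12, - 707, - 569, - 548, - 426, - 115,130/19,17,249/10, 27,603, 627,707,966.08 ]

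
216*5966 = 1288656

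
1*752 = 752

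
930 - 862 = 68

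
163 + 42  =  205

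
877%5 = 2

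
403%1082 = 403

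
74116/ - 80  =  - 927 + 11/20 = - 926.45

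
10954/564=5477/282 = 19.42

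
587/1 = 587= 587.00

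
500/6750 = 2/27 = 0.07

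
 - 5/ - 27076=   5/27076 = 0.00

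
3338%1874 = 1464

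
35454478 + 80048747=115503225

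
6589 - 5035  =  1554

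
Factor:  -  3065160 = - 2^3*3^1*5^1*7^1*41^1*89^1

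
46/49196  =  23/24598=0.00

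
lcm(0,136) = 0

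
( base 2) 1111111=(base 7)241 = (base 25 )52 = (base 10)127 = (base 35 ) 3m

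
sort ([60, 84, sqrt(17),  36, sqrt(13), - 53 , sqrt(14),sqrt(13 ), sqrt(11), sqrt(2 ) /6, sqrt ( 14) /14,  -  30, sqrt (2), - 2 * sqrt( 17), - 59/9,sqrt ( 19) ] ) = [  -  53, - 30,-2*sqrt( 17 ), - 59/9, sqrt( 2)/6, sqrt(14)/14, sqrt( 2 ) , sqrt( 11),sqrt( 13)  ,  sqrt( 13), sqrt( 14 ), sqrt( 17), sqrt(19 ), 36,  60, 84]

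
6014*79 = 475106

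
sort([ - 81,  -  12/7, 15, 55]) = [ - 81, - 12/7,15 , 55 ] 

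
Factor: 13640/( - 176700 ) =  - 22/285  =  - 2^1*3^( -1)*5^(  -  1)*11^1 * 19^( - 1 ) 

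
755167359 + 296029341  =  1051196700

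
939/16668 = 313/5556=   0.06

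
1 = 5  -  4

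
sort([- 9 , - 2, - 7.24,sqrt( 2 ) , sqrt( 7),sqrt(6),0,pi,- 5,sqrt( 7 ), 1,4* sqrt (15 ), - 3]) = [ - 9, - 7.24, - 5, - 3,-2, 0, 1,sqrt(2 ), sqrt(6), sqrt( 7), sqrt( 7),pi, 4*sqrt( 15 )]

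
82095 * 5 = 410475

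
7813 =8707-894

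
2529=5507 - 2978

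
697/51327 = 697/51327=0.01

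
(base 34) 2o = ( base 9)112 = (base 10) 92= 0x5c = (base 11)84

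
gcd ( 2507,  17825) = 23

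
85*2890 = 245650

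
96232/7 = 13747 + 3/7 =13747.43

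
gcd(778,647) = 1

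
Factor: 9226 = 2^1*7^1*659^1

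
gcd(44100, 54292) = 196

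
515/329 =515/329=   1.57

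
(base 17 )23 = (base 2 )100101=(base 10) 37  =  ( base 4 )211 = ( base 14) 29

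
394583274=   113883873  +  280699401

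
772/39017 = 772/39017   =  0.02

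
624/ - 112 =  - 39/7 = - 5.57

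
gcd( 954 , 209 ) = 1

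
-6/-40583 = 6/40583=0.00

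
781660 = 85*9196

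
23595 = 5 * 4719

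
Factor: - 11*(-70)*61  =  46970 = 2^1  *5^1*7^1*11^1*61^1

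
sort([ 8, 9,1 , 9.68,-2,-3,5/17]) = [-3,-2,5/17 , 1,8, 9 , 9.68 ] 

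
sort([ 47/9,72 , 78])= [ 47/9, 72 , 78]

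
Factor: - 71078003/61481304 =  -2^(-3)*3^(-2)*17^1*41^( - 1 )*59^( - 1 )*353^( - 1)*4181059^1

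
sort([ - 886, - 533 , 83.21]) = [ - 886, - 533,83.21] 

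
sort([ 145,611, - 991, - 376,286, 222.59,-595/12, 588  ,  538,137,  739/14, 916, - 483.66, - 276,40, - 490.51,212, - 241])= [ - 991, - 490.51, - 483.66, - 376, - 276, - 241, - 595/12 , 40,739/14, 137, 145,212,  222.59, 286, 538,  588,611,916]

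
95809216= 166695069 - 70885853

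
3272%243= 113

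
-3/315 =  - 1+104/105  =  - 0.01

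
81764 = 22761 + 59003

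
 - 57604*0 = 0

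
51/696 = 17/232 = 0.07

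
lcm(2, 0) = 0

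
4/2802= 2/1401 = 0.00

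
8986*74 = 664964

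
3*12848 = 38544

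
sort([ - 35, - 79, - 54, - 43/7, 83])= [- 79, - 54, - 35, -43/7, 83]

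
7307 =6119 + 1188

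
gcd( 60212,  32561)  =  1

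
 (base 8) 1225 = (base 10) 661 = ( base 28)NH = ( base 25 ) 11b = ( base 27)od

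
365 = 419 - 54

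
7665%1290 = 1215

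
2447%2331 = 116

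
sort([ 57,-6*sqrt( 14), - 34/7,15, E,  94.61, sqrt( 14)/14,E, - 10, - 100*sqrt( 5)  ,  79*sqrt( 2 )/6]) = [ - 100*sqrt(5 ),  -  6*sqrt( 14 ), - 10,  -  34/7,sqrt( 14) /14,E,E , 15,  79*sqrt( 2) /6  ,  57,94.61 ]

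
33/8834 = 33/8834 = 0.00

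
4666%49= 11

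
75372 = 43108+32264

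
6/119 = 6/119  =  0.05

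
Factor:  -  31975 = -5^2 * 1279^1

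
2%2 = 0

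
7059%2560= 1939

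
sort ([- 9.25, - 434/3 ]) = [ - 434/3, - 9.25]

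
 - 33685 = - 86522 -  - 52837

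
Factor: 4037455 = 5^1 * 807491^1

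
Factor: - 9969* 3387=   -  33765003= -3^2*1129^1*3323^1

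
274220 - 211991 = 62229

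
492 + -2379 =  - 1887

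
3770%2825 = 945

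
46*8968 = 412528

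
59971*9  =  539739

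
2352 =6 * 392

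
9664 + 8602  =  18266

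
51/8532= 17/2844 = 0.01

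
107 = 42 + 65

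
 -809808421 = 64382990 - 874191411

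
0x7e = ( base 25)51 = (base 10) 126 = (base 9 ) 150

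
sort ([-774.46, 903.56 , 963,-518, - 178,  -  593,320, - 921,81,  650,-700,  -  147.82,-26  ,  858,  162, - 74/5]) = [ - 921, - 774.46,-700,-593, - 518, - 178, - 147.82, - 26, - 74/5, 81, 162, 320, 650,858, 903.56 , 963]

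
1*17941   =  17941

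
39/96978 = 13/32326 = 0.00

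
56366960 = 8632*6530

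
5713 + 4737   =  10450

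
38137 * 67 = 2555179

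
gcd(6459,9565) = 1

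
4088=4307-219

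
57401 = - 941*( - 61 ) 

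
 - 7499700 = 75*( - 99996 )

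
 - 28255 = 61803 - 90058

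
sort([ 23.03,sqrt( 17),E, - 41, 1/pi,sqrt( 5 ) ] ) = [ - 41, 1/pi,sqrt( 5 ),E,sqrt( 17),23.03]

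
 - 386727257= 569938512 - 956665769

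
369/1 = 369 = 369.00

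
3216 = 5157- 1941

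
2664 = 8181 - 5517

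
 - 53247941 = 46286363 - 99534304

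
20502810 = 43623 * 470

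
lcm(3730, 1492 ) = 7460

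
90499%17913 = 934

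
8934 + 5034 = 13968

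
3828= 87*44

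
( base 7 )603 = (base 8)451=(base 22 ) DB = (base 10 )297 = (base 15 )14C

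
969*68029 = 65920101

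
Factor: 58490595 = 3^2*5^1 * 1299791^1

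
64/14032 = 4/877 = 0.00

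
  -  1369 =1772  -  3141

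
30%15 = 0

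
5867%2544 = 779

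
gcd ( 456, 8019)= 3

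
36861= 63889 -27028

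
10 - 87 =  - 77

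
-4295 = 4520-8815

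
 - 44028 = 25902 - 69930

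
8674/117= 74 + 16/117 = 74.14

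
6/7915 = 6/7915 = 0.00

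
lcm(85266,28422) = 85266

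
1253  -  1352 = -99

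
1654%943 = 711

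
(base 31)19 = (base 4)220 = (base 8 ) 50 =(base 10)40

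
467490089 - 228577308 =238912781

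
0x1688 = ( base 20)e88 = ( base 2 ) 1011010001000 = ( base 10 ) 5768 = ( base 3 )21220122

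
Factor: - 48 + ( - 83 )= -131^1 = -  131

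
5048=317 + 4731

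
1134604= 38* 29858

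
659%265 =129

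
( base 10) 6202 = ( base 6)44414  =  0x183a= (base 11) 4729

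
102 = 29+73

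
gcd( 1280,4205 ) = 5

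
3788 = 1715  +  2073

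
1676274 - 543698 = 1132576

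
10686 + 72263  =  82949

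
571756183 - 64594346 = 507161837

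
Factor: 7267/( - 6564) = -2^( - 2)*3^( - 1 )*13^2*43^1*547^(  -  1)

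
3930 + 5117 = 9047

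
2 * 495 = 990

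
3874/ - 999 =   -  3874/999 = -  3.88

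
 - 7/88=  - 7/88  =  - 0.08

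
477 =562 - 85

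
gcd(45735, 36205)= 5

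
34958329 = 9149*3821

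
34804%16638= 1528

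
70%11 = 4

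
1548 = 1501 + 47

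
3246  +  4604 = 7850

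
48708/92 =529+10/23 = 529.43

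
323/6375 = 19/375 =0.05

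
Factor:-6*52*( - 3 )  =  2^3*3^2 * 13^1=936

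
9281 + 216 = 9497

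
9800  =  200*49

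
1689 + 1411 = 3100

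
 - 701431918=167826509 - 869258427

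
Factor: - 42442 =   -  2^1 * 21221^1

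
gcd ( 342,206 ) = 2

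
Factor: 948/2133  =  2^2 *3^(-2)= 4/9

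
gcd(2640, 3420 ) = 60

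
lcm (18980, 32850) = 854100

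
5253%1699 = 156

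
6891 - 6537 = 354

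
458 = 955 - 497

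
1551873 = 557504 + 994369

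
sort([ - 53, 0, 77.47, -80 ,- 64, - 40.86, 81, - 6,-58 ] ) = [ - 80,- 64,- 58,-53,-40.86,- 6 , 0,77.47, 81 ]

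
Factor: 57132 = 2^2*3^3*23^2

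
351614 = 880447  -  528833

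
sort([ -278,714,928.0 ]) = [ - 278  ,  714 , 928.0 ] 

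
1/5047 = 1/5047 = 0.00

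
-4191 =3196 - 7387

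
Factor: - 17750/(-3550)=5^1 = 5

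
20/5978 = 10/2989=0.00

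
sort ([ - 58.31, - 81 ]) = [ - 81, - 58.31 ]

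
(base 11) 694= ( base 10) 829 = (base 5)11304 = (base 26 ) 15n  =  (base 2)1100111101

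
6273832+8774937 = 15048769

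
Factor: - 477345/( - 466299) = 3^( - 1 )*5^1*11^2 *197^ ( - 1 ) = 605/591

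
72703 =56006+16697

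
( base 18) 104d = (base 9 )8104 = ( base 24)a6d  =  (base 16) 171d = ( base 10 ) 5917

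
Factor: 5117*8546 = 2^1*7^1*17^1  *43^1*4273^1 = 43729882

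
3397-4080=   -683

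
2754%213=198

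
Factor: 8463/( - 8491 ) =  - 3^1 * 13^1*31^1*1213^( - 1) = - 1209/1213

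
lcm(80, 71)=5680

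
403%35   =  18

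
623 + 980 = 1603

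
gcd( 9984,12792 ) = 312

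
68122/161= 423+19/161 = 423.12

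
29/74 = 29/74  =  0.39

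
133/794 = 133/794 = 0.17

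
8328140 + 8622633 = 16950773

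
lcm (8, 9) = 72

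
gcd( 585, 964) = 1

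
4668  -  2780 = 1888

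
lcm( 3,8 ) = 24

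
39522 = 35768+3754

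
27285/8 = 27285/8  =  3410.62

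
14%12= 2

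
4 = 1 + 3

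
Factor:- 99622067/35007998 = - 2^( - 1)* 17^( - 1)*1029647^( - 1) * 99622067^1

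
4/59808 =1/14952 =0.00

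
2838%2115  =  723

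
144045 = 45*3201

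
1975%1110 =865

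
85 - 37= 48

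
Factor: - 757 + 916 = 159 = 3^1*53^1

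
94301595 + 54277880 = 148579475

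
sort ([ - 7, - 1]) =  [ - 7, - 1]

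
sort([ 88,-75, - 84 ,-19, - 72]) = [ - 84 , - 75, - 72,  -  19,88] 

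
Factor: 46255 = 5^1*11^1 * 29^2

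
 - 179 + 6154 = 5975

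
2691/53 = 2691/53 = 50.77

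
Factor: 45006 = 2^1 * 3^1*13^1*577^1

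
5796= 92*63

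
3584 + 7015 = 10599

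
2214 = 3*738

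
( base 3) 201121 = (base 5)4104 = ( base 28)IP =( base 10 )529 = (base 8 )1021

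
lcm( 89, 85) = 7565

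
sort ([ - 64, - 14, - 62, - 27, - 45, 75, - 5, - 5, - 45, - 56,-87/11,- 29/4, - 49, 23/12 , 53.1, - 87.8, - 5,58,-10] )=[ - 87.8, - 64,-62, -56, - 49,-45, - 45, - 27, - 14, - 10, - 87/11, - 29/4, - 5, - 5, - 5,23/12,53.1,58,75]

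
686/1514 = 343/757 = 0.45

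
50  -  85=- 35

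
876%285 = 21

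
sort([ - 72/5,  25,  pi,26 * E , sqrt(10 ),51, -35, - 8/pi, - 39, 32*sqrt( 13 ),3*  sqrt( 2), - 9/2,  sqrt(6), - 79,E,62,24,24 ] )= [ - 79, - 39, - 35,- 72/5,-9/2  ,  -  8/pi,sqrt(6) , E,pi, sqrt( 10) , 3*sqrt( 2),24,24,25,51 , 62,26*E, 32*sqrt(13 )]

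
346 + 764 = 1110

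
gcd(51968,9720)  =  8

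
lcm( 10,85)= 170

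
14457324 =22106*654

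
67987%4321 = 3172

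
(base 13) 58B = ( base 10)960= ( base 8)1700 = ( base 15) 440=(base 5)12320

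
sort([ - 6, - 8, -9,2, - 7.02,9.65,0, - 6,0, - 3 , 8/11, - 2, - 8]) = [ - 9, - 8,- 8 , - 7.02,- 6, - 6, - 3 , - 2 , 0,0 , 8/11,2,9.65]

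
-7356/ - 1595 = 7356/1595 = 4.61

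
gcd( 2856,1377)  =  51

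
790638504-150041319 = 640597185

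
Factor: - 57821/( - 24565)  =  5^ (  -  1) *17^ ( - 3)*67^1*863^1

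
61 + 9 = 70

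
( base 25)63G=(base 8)7401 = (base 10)3841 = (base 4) 330001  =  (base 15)1211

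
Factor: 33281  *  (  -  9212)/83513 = -13329764/3631 = -2^2*7^2*47^1*1447^1*3631^( - 1 ) 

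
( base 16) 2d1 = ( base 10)721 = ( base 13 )436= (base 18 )241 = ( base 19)1ii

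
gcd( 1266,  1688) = 422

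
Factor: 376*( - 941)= - 2^3*47^1*941^1=- 353816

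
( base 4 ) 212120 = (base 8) 4630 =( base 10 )2456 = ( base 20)62G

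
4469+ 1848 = 6317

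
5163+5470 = 10633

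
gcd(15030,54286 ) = 2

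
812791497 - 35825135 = 776966362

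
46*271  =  12466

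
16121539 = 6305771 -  - 9815768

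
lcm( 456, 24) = 456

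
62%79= 62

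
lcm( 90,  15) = 90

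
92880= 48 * 1935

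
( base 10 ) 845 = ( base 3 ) 1011022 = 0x34d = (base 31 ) r8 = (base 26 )16D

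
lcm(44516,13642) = 845804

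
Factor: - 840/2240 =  - 3/8  =  - 2^( - 3 )*3^1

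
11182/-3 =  -3728 + 2/3 = -3727.33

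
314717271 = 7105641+307611630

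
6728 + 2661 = 9389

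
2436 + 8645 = 11081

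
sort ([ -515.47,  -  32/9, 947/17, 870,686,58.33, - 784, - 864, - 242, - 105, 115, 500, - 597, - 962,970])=[ - 962, - 864, - 784, - 597,  -  515.47, - 242,-105, - 32/9, 947/17, 58.33,115, 500,686, 870,  970]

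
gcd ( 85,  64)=1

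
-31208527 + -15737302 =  - 46945829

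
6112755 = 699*8745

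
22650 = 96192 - 73542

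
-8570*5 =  - 42850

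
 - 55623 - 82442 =-138065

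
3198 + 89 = 3287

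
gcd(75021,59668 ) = 1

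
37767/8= 4720 + 7/8 = 4720.88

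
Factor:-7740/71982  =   - 2^1*3^(-1)*5^1*31^ ( - 1) = - 10/93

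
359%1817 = 359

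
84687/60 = 1411 + 9/20 = 1411.45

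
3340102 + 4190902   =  7531004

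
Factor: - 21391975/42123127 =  - 5^2* 11^1*17^( - 1)*107^1*727^1*1093^( - 1)*2267^( - 1) 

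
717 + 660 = 1377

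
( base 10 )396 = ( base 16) 18c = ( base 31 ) CO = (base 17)165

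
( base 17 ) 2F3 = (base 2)1101000100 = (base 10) 836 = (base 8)1504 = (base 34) ok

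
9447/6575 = 1 + 2872/6575 =1.44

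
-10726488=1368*(-7841)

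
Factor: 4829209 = 7^1*11^1 * 59^1*1063^1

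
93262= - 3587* ( - 26) 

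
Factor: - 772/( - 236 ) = 59^( - 1 )*193^1 = 193/59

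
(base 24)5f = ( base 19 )72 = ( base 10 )135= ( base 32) 47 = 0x87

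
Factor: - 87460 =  - 2^2* 5^1*4373^1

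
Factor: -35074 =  - 2^1*13^1*19^1*71^1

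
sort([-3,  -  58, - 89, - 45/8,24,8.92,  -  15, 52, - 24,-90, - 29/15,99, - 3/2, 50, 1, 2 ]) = [  -  90,- 89,-58,- 24, - 15, - 45/8,  -  3, - 29/15,- 3/2, 1,2 , 8.92, 24,50 , 52, 99]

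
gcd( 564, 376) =188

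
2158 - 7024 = -4866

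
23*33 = 759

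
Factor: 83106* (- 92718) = -7705422108 =-2^2 * 3^10 *17^1*19^1*101^1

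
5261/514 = 5261/514 =10.24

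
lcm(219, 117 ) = 8541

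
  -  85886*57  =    -  4895502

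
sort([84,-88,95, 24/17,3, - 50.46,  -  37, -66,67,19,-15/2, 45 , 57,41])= [ - 88 , - 66, - 50.46, - 37, - 15/2, 24/17,  3,  19,  41,  45,57,67,84,95 ] 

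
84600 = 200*423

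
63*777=48951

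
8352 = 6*1392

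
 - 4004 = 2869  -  6873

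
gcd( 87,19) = 1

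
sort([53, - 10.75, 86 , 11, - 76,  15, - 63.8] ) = [ - 76, - 63.8, - 10.75,11,15,53,86] 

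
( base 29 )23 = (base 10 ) 61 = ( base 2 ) 111101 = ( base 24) 2D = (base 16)3d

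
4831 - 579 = 4252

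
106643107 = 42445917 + 64197190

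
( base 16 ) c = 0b1100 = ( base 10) 12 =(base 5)22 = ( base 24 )C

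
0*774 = 0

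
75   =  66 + 9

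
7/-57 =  - 7/57 = -  0.12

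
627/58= 10+47/58=10.81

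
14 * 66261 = 927654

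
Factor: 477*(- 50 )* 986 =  - 2^2*3^2*5^2 * 17^1* 29^1*53^1 = - 23516100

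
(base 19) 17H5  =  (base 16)25f2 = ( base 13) 4563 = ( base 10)9714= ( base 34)8DO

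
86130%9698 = 8546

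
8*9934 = 79472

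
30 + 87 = 117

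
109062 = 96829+12233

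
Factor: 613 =613^1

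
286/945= 286/945=0.30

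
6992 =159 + 6833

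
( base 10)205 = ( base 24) 8d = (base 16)cd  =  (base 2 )11001101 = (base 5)1310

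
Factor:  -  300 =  - 2^2 * 3^1*5^2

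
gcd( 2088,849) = 3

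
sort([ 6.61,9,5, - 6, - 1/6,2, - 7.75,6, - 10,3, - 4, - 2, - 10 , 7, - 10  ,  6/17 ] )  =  [ - 10,  -  10, - 10, - 7.75, - 6 , -4, - 2, - 1/6,  6/17, 2, 3,5,6, 6.61, 7, 9]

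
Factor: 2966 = 2^1*1483^1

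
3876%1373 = 1130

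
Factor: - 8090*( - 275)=2^1*5^3 * 11^1*809^1 = 2224750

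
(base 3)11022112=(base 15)DEB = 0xC4A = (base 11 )2400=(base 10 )3146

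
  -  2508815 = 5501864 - 8010679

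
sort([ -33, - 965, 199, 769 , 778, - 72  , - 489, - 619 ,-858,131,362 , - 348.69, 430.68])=[ - 965, - 858,  -  619, - 489, - 348.69, - 72, - 33, 131, 199, 362, 430.68, 769, 778] 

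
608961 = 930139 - 321178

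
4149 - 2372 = 1777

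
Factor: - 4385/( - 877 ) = 5^1 = 5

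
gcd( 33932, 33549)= 1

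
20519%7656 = 5207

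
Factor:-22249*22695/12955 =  - 3^1*17^1*19^1*89^1*1171^1*2591^( - 1)  =  -100988211/2591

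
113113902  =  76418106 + 36695796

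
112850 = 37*3050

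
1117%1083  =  34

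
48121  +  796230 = 844351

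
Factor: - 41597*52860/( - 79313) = 2^2*3^1 * 5^1*13^( - 1 ) * 881^1 * 6101^ ( -1)*41597^1 = 2198817420/79313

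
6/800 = 3/400 = 0.01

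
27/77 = 27/77 = 0.35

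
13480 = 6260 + 7220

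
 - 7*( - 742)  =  5194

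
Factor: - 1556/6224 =-2^( - 2) = - 1/4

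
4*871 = 3484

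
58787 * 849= 49910163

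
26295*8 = 210360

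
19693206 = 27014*729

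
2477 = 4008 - 1531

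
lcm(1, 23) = 23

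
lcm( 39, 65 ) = 195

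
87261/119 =733 + 2/7 = 733.29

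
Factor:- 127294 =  - 2^1 * 63647^1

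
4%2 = 0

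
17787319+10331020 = 28118339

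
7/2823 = 7/2823 = 0.00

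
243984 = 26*9384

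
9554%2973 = 635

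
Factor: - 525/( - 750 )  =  7/10 = 2^(-1 )*5^( - 1 )*7^1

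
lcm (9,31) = 279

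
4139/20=206 +19/20 = 206.95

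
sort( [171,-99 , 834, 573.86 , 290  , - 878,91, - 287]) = [-878,- 287, - 99, 91,171,290 , 573.86,834]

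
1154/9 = 128  +  2/9= 128.22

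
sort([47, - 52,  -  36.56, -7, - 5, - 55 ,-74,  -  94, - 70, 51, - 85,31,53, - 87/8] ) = [-94,-85,- 74,-70,-55,-52, - 36.56,-87/8,- 7,-5, 31,47, 51, 53]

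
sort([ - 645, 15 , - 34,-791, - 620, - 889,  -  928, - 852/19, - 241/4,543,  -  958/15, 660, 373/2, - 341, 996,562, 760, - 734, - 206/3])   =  [- 928, - 889, - 791,-734,-645, - 620,  -  341, - 206/3,-958/15, -241/4 , - 852/19, - 34, 15, 373/2,543, 562,660,  760,996] 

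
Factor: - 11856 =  - 2^4*3^1*13^1*19^1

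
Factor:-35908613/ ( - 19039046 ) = 2^ ( - 1 ) * 13^1 *19^1*53^1*211^1*732271^( - 1) = 2762201/1464542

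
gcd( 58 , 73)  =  1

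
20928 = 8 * 2616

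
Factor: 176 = 2^4*11^1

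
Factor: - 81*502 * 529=-21510198 = -  2^1*3^4*23^2*251^1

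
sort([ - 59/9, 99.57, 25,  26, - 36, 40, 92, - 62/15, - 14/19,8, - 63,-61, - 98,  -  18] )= [-98,-63 , - 61,  -  36, - 18, - 59/9, - 62/15, - 14/19 , 8,25, 26, 40, 92,99.57 ]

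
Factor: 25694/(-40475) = - 2^1*5^ ( - 2 )*29^1*443^1*1619^( - 1)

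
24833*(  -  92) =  - 2284636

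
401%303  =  98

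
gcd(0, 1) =1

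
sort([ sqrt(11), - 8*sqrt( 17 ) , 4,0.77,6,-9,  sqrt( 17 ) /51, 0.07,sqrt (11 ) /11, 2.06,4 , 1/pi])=[ - 8 * sqrt (17 ) , - 9, 0.07,sqrt(17 )/51, sqrt( 11) /11,1/pi,0.77,2.06,sqrt( 11),4,4 , 6 ]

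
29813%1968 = 293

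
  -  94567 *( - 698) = 66007766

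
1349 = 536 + 813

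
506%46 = 0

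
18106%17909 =197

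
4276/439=9 + 325/439  =  9.74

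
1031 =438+593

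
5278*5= 26390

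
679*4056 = 2754024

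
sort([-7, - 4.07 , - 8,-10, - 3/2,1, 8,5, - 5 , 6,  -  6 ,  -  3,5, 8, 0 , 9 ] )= [ - 10,  -  8, - 7, - 6, -5, - 4.07, -3 , - 3/2 , 0 , 1, 5,5  ,  6,8, 8, 9]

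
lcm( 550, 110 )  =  550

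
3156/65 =3156/65= 48.55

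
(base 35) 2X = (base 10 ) 103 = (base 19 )58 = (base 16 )67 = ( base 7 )205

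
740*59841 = 44282340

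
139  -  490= -351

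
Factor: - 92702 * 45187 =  - 4188925274=-  2^1 *73^1*619^1 * 46351^1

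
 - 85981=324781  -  410762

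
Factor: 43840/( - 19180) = - 16/7 = - 2^4*7^( - 1) 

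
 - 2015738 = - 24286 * 83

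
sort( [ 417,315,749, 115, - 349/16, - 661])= [ - 661,- 349/16,115, 315,417 , 749] 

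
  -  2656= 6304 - 8960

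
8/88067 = 8/88067  =  0.00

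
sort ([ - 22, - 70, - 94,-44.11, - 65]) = [-94, - 70, - 65, -44.11, - 22]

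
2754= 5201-2447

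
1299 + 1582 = 2881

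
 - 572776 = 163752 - 736528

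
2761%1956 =805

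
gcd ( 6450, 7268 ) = 2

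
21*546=11466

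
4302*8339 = 35874378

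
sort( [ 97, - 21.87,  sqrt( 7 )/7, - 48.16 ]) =[ - 48.16, - 21.87, sqrt(7 )/7, 97]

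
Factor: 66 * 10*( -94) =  - 62040 = - 2^3*3^1*5^1*11^1*47^1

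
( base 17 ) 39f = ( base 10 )1035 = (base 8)2013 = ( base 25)1ga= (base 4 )100023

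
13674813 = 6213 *2201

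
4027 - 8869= - 4842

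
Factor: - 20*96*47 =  - 2^7*3^1*5^1 * 47^1 = - 90240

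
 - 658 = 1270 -1928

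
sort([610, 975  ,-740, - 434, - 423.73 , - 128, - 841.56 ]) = [-841.56, - 740,-434, - 423.73, - 128, 610, 975]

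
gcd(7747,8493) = 1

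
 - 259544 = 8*( - 32443)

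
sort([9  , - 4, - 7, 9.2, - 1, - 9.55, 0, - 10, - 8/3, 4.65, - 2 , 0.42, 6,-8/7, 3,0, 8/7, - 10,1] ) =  [-10, - 10, - 9.55, - 7, - 4,- 8/3 , - 2,-8/7, - 1,0,0, 0.42, 1, 8/7, 3, 4.65, 6, 9, 9.2 ] 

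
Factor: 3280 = 2^4*5^1*41^1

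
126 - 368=-242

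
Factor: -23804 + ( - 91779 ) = -13^1*17^1 * 523^1  =  - 115583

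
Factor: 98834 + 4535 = 103369  =  7^1*14767^1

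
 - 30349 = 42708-73057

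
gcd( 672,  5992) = 56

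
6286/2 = 3143 = 3143.00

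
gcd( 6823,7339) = 1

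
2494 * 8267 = 20617898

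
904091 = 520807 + 383284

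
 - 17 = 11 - 28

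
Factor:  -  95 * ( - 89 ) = 5^1*19^1* 89^1 = 8455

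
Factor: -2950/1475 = -2^1  =  - 2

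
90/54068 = 45/27034 =0.00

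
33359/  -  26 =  - 33359/26  =  - 1283.04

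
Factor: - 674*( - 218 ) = 2^2*109^1*337^1 = 146932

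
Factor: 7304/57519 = 8/63= 2^3 * 3^( - 2)*7^( - 1) 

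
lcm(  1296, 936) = 16848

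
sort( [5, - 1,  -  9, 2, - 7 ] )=[ - 9, - 7 , - 1 , 2, 5 ]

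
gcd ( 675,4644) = 27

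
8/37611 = 8/37611=0.00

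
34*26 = 884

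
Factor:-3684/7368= - 2^( - 1)= -  1/2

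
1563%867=696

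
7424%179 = 85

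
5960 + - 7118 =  - 1158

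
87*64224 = 5587488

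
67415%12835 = 3240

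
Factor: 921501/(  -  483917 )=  - 3^2*73^( - 1)*947^ (-1) * 14627^1 = -  131643/69131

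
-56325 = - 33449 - 22876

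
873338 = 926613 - 53275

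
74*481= 35594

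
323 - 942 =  - 619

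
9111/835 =9111/835=10.91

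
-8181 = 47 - 8228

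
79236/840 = 6603/70 = 94.33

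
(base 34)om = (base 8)1506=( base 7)2305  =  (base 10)838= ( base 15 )3ad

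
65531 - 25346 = 40185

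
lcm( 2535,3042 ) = 15210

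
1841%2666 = 1841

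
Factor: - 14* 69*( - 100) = 96600 = 2^3*3^1*5^2*7^1*23^1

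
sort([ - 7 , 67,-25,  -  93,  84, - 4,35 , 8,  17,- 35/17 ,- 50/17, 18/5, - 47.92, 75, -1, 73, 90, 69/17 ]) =[ - 93 ,-47.92, - 25, - 7, - 4, - 50/17, - 35/17, - 1, 18/5, 69/17,8, 17, 35, 67, 73, 75, 84,90]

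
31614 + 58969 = 90583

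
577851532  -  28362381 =549489151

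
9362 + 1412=10774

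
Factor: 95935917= 3^1*7^1 * 11^1*31^1*13397^1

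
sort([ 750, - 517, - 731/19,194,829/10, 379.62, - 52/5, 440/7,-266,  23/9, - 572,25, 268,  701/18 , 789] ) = [ - 572, - 517, - 266, - 731/19,-52/5,23/9, 25, 701/18,440/7, 829/10,194,268 , 379.62,750, 789]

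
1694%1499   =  195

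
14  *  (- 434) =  - 6076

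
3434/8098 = 1717/4049 = 0.42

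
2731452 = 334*8178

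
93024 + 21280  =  114304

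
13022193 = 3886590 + 9135603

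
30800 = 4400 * 7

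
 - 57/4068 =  - 19/1356 = - 0.01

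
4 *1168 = 4672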